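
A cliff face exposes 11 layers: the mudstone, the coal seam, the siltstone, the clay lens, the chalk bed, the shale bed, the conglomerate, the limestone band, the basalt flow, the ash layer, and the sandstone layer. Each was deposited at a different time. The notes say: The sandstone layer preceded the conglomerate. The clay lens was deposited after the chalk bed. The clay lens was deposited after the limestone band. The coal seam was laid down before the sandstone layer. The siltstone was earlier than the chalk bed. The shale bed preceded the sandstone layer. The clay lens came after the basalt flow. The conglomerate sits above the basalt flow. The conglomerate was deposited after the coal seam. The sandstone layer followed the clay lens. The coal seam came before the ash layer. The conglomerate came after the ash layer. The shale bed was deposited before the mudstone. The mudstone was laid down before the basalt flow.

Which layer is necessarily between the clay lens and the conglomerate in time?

the sandstone layer

Tracing the constraints gives the clay lens → the sandstone layer → the conglomerate, so the sandstone layer sits after the clay lens and before the conglomerate.
No other layer is forced both after the clay lens and before the conglomerate.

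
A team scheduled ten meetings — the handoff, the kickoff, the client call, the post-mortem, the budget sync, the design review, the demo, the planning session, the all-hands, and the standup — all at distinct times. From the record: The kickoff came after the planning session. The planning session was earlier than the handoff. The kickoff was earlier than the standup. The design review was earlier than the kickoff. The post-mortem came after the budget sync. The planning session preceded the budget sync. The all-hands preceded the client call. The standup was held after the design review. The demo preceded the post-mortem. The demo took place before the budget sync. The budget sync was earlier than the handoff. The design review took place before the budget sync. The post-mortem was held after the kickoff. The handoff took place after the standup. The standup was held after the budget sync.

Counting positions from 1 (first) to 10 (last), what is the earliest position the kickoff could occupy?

3

The design review and the planning session must both come before the kickoff — 2 forced predecessors.
Nothing else is forced ahead of the kickoff, so its earliest slot is position 2 + 1 = 3.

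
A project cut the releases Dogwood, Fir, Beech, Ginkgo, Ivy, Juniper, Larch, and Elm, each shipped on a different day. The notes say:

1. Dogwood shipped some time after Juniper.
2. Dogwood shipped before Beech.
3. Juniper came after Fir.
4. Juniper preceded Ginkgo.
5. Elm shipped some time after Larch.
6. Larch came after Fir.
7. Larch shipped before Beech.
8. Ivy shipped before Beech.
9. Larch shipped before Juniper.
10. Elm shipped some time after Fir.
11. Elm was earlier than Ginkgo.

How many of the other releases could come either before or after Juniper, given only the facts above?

Forced before Juniper: Fir and Larch; forced after Juniper: Beech, Dogwood, and Ginkgo.
That leaves Elm and Ivy with no forced order relative to Juniper — 2.

2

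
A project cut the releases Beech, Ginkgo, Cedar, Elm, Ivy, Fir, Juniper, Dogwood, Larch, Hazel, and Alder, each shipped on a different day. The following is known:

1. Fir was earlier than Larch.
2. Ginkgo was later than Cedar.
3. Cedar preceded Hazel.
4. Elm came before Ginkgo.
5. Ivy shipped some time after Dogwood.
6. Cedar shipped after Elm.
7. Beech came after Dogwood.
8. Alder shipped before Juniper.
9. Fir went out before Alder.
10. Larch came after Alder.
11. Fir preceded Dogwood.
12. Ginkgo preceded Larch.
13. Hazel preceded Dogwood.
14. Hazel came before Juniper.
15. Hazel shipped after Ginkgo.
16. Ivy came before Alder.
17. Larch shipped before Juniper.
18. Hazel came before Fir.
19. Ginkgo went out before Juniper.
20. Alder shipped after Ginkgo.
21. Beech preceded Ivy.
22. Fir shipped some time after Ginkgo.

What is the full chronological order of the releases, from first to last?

Elm, Cedar, Ginkgo, Hazel, Fir, Dogwood, Beech, Ivy, Alder, Larch, Juniper

The constraints fix every adjacent pair, so only one ordering works:
Elm → Cedar → Ginkgo → Hazel → Fir → Dogwood → Beech → Ivy → Alder → Larch → Juniper.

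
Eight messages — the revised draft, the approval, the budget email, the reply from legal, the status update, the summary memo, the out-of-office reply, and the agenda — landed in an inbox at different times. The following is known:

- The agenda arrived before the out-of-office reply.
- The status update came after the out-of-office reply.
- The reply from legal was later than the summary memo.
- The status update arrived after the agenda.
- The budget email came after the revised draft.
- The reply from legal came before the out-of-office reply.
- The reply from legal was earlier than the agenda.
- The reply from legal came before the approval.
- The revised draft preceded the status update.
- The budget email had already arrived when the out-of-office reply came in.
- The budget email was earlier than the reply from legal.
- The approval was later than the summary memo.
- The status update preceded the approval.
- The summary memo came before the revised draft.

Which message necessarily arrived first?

The summary memo has a chain of constraints placing it before every other message, so the summary memo must be first.

the summary memo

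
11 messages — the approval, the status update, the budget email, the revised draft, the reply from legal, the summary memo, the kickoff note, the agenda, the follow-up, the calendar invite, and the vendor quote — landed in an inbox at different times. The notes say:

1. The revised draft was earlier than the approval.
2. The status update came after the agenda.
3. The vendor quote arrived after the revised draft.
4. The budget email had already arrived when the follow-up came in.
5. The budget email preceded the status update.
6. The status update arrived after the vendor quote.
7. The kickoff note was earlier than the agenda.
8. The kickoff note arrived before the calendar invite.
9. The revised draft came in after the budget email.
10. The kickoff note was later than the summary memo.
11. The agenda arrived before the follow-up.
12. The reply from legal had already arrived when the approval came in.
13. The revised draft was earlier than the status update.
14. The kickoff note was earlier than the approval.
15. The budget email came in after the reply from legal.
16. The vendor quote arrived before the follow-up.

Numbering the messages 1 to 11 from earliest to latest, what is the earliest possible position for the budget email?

The reply from legal must come before the budget email — 1 forced predecessor.
Nothing else is forced ahead of the budget email, so its earliest slot is position 1 + 1 = 2.

2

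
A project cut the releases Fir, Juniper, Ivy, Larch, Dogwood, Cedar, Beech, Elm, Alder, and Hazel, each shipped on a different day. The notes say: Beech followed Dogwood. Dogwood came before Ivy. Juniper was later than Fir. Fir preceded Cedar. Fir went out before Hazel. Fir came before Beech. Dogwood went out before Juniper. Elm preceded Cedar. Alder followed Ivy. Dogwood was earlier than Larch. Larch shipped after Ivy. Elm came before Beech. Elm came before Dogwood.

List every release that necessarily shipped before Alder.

Dogwood, Elm, Ivy

Directly stated before Alder: Ivy.
Dogwood reaches Alder via Dogwood → Ivy → Alder.
Elm reaches Alder via Elm → Dogwood → Ivy → Alder.
No chain forces Beech (or any of the others) ahead of Alder.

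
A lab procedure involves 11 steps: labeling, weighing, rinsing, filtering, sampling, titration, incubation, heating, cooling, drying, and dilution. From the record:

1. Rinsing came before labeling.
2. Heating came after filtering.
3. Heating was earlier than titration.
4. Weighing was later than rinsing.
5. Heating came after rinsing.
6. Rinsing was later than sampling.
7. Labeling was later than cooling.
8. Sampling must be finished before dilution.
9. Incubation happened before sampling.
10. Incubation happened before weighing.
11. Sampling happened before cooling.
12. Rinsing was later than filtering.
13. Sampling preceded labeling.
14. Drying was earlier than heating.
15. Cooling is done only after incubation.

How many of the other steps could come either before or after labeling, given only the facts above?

Forced before labeling: cooling, filtering, incubation, rinsing, and sampling.
That leaves dilution, drying, heating, titration, and weighing with no forced order relative to labeling — 5.

5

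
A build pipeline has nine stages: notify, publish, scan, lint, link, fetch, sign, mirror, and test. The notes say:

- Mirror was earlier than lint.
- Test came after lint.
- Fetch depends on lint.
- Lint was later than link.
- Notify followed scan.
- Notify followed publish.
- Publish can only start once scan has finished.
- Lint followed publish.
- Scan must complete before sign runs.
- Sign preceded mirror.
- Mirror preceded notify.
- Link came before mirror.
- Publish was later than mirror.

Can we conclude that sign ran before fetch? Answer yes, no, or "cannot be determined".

yes

Chain the constraints: sign → mirror → lint → fetch. Each link is directly stated, so sign comes before fetch.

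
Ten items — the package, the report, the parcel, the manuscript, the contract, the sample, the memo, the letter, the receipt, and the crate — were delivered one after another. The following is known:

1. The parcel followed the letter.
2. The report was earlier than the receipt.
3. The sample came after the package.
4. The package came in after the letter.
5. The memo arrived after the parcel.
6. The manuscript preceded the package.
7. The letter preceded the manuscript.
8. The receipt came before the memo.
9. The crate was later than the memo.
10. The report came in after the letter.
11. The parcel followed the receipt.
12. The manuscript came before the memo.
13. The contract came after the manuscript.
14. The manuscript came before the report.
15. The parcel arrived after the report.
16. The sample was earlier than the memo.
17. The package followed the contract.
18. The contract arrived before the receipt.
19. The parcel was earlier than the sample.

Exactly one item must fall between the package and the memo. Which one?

the sample

Tracing the constraints gives the package → the sample → the memo, so the sample sits after the package and before the memo.
No other item is forced both after the package and before the memo.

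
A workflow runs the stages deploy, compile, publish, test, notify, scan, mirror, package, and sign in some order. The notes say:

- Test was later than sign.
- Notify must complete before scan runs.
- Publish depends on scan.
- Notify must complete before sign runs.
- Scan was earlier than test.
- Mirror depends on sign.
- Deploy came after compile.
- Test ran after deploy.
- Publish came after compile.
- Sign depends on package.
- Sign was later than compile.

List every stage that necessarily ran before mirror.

Directly stated before mirror: sign.
Compile reaches mirror via compile → sign → mirror.
Notify reaches mirror via notify → sign → mirror.
Package reaches mirror via package → sign → mirror.
No chain forces publish (or any of the others) ahead of mirror.

compile, notify, package, sign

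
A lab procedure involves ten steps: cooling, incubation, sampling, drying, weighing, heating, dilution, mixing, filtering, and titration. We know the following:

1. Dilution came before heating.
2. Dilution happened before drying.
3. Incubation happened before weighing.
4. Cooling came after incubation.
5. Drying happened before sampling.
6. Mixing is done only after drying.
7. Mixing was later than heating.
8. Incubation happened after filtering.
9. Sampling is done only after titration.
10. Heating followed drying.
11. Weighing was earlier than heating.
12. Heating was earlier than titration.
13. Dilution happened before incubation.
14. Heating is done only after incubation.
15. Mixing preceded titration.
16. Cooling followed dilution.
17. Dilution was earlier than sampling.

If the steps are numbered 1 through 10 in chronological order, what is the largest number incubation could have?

4

Incubation must come before cooling, heating, mixing, sampling, titration, and weighing — 6 steps forced after it.
Everything else can be placed before incubation in some valid order, so incubation can sit as late as position 10 − 6 = 4.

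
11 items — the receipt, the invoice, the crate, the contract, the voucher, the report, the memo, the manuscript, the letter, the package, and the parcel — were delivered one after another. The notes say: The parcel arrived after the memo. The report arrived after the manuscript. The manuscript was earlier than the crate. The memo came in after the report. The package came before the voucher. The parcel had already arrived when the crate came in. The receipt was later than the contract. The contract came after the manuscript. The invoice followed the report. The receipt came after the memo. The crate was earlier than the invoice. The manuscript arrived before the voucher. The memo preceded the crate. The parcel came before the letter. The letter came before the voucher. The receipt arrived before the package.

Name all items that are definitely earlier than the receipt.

Directly stated before the receipt: the contract and the memo.
The manuscript reaches the receipt via the manuscript → the contract → the receipt.
The report reaches the receipt via the report → the memo → the receipt.
No chain forces the letter (or any of the others) ahead of the receipt.

the contract, the manuscript, the memo, the report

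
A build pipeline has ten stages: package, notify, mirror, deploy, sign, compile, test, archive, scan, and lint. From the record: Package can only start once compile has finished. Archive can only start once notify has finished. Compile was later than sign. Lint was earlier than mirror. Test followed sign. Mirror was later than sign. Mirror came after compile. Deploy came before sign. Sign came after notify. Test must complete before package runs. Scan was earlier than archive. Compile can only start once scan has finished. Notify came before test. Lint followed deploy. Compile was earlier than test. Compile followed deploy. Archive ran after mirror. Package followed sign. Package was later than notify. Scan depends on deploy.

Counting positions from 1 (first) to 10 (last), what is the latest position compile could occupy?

Compile must come before archive, mirror, package, and test — 4 stages forced after it.
Everything else can be placed before compile in some valid order, so compile can sit as late as position 10 − 4 = 6.

6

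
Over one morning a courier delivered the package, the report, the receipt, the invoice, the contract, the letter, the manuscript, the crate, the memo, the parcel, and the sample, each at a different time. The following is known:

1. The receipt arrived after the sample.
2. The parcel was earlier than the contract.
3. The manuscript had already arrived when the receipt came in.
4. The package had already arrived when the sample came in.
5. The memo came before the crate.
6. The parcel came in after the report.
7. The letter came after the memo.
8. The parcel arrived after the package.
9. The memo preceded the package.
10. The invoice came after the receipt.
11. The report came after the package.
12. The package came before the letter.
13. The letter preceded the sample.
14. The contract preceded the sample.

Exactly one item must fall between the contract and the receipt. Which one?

the sample

Tracing the constraints gives the contract → the sample → the receipt, so the sample sits after the contract and before the receipt.
No other item is forced both after the contract and before the receipt.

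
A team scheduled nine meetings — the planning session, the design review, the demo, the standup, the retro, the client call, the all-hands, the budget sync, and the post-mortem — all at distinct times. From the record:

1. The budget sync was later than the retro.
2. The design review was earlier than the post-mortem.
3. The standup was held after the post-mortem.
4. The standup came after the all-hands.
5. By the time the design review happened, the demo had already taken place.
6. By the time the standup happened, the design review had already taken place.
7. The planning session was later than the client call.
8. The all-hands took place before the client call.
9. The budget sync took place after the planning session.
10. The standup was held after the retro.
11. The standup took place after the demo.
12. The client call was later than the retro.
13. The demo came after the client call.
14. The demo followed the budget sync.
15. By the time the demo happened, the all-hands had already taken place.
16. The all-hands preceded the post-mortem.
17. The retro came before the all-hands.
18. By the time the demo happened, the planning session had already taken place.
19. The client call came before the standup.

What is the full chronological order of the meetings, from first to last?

the retro, the all-hands, the client call, the planning session, the budget sync, the demo, the design review, the post-mortem, the standup

The constraints fix every adjacent pair, so only one ordering works:
the retro → the all-hands → the client call → the planning session → the budget sync → the demo → the design review → the post-mortem → the standup.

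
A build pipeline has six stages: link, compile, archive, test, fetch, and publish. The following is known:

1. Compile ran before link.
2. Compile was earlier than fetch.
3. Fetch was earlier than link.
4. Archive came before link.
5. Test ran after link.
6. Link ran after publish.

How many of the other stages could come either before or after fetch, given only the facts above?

2

Forced before fetch: compile; forced after fetch: link and test.
That leaves archive and publish with no forced order relative to fetch — 2.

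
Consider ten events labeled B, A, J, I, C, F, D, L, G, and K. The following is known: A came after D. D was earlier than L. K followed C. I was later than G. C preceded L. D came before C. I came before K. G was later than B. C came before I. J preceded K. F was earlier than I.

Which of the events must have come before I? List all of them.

Directly stated before I: C, F, and G.
B reaches I via B → G → I.
D reaches I via D → C → I.

B, C, D, F, G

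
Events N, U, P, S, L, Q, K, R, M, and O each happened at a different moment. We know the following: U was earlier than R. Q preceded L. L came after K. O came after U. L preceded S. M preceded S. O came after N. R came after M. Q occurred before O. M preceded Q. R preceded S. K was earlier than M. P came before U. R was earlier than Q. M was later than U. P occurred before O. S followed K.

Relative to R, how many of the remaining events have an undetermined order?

Forced before R: K, M, P, and U; forced after R: L, O, Q, and S.
That leaves N with no forced order relative to R — 1.

1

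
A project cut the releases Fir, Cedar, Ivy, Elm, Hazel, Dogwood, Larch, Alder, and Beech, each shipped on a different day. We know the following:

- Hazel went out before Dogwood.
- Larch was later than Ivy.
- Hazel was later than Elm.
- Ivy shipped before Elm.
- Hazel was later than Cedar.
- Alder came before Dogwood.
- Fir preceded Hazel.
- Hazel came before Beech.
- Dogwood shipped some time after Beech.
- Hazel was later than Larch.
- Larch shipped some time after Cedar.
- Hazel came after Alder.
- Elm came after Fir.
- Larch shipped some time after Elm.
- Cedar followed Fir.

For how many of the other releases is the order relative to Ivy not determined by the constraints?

Forced after Ivy: Beech, Dogwood, Elm, Hazel, and Larch.
That leaves Alder, Cedar, and Fir with no forced order relative to Ivy — 3.

3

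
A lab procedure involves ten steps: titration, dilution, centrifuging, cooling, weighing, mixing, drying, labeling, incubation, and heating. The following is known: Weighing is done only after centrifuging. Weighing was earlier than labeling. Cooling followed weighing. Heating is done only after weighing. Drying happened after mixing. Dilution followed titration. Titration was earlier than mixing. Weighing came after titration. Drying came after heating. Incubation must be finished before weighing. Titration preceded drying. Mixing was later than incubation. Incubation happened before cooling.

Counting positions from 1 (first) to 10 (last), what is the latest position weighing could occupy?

Weighing must come before cooling, drying, heating, and labeling — 4 steps forced after it.
Everything else can be placed before weighing in some valid order, so weighing can sit as late as position 10 − 4 = 6.

6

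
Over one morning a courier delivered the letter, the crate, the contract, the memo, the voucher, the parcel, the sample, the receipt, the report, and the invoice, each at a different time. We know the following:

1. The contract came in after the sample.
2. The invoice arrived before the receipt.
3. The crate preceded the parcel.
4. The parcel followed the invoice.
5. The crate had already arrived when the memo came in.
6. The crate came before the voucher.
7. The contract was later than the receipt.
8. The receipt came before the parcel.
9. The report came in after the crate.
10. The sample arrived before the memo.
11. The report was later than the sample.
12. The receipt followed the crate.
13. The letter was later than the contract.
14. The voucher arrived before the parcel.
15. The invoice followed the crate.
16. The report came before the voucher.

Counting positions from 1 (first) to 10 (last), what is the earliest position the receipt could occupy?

The crate and the invoice must both come before the receipt — 2 forced predecessors.
Nothing else is forced ahead of the receipt, so its earliest slot is position 2 + 1 = 3.

3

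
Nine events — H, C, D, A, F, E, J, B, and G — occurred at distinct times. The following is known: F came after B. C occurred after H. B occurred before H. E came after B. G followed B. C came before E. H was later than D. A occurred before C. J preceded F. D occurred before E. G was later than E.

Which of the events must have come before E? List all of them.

A, B, C, D, H

Directly stated before E: B, C, and D.
A reaches E via A → C → E.
H reaches E via H → C → E.
No chain forces F (or any of the others) ahead of E.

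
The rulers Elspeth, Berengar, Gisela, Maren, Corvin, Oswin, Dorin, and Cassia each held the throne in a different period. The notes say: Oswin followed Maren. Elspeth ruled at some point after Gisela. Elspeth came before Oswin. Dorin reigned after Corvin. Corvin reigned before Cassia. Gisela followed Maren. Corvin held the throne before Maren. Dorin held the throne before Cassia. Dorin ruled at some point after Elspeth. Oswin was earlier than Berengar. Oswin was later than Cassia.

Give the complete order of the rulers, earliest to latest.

Corvin, Maren, Gisela, Elspeth, Dorin, Cassia, Oswin, Berengar

The constraints fix every adjacent pair, so only one ordering works:
Corvin → Maren → Gisela → Elspeth → Dorin → Cassia → Oswin → Berengar.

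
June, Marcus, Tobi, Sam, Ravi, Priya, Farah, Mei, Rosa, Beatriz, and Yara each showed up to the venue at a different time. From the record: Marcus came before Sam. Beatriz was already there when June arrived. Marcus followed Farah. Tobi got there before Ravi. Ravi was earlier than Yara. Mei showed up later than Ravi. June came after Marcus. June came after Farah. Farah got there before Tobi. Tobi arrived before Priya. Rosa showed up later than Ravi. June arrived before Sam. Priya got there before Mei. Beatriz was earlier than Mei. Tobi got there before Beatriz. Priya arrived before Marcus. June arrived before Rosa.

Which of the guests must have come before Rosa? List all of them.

Directly stated before Rosa: June and Ravi.
Beatriz reaches Rosa via Beatriz → June → Rosa.
Farah reaches Rosa via Farah → June → Rosa.
Marcus reaches Rosa via Marcus → June → Rosa.
Likewise Priya and Tobi each reach Rosa by chaining the stated constraints.
No chain forces Yara (or any of the others) ahead of Rosa.

Beatriz, Farah, June, Marcus, Priya, Ravi, Tobi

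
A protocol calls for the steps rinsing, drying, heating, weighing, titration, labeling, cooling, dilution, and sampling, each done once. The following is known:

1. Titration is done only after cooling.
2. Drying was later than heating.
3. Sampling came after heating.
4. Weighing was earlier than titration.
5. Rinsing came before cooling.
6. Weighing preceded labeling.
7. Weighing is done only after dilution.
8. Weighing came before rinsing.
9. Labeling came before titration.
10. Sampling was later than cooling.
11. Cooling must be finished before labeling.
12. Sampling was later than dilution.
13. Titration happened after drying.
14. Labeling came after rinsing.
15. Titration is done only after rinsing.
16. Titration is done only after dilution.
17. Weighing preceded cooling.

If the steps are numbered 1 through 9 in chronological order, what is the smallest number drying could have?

Heating must come before drying — 1 forced predecessor.
Nothing else is forced ahead of drying, so its earliest slot is position 1 + 1 = 2.

2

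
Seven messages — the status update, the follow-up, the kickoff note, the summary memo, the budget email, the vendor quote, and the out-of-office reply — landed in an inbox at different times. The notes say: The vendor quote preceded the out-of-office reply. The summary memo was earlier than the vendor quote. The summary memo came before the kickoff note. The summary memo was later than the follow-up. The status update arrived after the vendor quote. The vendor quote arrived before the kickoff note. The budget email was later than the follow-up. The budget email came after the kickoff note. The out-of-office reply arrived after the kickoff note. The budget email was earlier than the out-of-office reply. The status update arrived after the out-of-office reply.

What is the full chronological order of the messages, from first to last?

the follow-up, the summary memo, the vendor quote, the kickoff note, the budget email, the out-of-office reply, the status update

The constraints fix every adjacent pair, so only one ordering works:
the follow-up → the summary memo → the vendor quote → the kickoff note → the budget email → the out-of-office reply → the status update.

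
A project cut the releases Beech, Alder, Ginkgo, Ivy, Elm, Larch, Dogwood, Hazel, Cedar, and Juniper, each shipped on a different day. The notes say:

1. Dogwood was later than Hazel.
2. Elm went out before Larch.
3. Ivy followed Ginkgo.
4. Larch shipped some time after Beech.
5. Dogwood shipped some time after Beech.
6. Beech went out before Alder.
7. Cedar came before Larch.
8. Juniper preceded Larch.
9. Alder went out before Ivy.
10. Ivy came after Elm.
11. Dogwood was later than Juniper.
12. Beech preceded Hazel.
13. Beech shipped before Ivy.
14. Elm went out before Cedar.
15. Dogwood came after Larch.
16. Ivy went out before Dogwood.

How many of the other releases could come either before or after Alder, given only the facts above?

Forced before Alder: Beech; forced after Alder: Dogwood and Ivy.
That leaves Cedar, Elm, Ginkgo, Hazel, Juniper, and Larch with no forced order relative to Alder — 6.

6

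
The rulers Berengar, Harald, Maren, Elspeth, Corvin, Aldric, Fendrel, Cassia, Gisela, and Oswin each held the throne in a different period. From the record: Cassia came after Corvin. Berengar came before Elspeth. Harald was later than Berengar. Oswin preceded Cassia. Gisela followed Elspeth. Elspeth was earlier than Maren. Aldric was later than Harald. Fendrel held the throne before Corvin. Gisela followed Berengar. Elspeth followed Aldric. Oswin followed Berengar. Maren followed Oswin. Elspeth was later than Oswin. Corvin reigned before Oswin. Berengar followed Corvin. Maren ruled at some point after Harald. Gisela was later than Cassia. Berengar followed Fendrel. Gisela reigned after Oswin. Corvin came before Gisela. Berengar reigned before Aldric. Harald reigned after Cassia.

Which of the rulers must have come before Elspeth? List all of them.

Directly stated before Elspeth: Aldric, Berengar, and Oswin.
Cassia reaches Elspeth via Cassia → Harald → Aldric → Elspeth.
Corvin reaches Elspeth via Corvin → Berengar → Elspeth.
Fendrel reaches Elspeth via Fendrel → Berengar → Elspeth.
Likewise Harald reaches Elspeth by chaining the stated constraints.

Aldric, Berengar, Cassia, Corvin, Fendrel, Harald, Oswin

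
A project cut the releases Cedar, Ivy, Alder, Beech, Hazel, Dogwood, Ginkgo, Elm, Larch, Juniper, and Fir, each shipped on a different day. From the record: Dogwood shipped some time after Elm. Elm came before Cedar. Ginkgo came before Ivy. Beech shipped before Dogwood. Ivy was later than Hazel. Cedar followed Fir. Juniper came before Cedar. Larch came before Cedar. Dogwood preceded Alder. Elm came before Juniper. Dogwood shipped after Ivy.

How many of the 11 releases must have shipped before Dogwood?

5

Directly stated before Dogwood: Beech, Elm, and Ivy.
Ginkgo reaches Dogwood via Ginkgo → Ivy → Dogwood.
Hazel reaches Dogwood via Hazel → Ivy → Dogwood.
No chain forces Cedar (or any of the others) ahead of Dogwood.
That's Beech, Elm, Ginkgo, Hazel, and Ivy — 5 in all.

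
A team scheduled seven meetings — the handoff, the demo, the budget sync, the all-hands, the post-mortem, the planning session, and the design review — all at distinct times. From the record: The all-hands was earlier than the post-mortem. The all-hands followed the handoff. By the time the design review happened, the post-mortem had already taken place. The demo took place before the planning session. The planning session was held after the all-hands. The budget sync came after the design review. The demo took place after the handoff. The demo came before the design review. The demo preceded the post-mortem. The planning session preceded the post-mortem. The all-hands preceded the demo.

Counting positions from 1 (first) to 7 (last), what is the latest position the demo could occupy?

3

The demo must come before the budget sync, the design review, the planning session, and the post-mortem — 4 meetings forced after it.
Everything else can be placed before the demo in some valid order, so the demo can sit as late as position 7 − 4 = 3.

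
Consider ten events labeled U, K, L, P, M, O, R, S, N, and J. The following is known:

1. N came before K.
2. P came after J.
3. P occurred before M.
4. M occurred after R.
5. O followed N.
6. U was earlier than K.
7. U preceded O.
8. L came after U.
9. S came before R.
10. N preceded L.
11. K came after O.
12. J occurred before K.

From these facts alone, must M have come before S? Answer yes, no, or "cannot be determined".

Tracing the constraints gives S → R → M, so S must come before M.
That means M cannot be before S.

no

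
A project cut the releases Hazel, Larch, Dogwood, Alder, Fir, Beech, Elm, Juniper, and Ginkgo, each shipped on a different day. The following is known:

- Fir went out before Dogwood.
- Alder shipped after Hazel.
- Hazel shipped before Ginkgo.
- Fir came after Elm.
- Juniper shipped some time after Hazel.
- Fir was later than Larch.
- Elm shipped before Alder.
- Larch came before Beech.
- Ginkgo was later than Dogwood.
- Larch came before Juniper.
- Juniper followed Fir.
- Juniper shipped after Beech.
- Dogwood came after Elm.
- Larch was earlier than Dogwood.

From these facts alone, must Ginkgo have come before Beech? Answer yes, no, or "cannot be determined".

cannot be determined

No chain of stated constraints runs from Ginkgo to Beech, and none runs from Beech to Ginkgo either.
So the relative order of Ginkgo and Beech is not fixed by the given facts.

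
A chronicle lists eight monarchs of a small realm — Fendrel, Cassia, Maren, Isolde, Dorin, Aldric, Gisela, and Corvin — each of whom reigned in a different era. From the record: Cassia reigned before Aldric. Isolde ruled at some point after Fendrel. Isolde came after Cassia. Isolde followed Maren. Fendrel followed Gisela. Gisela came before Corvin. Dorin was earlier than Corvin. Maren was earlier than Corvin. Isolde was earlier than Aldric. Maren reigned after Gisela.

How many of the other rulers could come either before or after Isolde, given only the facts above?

Forced before Isolde: Cassia, Fendrel, Gisela, and Maren; forced after Isolde: Aldric.
That leaves Corvin and Dorin with no forced order relative to Isolde — 2.

2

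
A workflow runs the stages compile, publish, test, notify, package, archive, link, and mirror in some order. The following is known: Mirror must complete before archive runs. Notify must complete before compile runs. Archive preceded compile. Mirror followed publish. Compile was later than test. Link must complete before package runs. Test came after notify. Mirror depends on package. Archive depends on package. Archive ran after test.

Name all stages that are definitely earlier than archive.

link, mirror, notify, package, publish, test

Directly stated before archive: mirror, package, and test.
Link reaches archive via link → package → archive.
Notify reaches archive via notify → test → archive.
Publish reaches archive via publish → mirror → archive.
No chain forces compile ahead of archive.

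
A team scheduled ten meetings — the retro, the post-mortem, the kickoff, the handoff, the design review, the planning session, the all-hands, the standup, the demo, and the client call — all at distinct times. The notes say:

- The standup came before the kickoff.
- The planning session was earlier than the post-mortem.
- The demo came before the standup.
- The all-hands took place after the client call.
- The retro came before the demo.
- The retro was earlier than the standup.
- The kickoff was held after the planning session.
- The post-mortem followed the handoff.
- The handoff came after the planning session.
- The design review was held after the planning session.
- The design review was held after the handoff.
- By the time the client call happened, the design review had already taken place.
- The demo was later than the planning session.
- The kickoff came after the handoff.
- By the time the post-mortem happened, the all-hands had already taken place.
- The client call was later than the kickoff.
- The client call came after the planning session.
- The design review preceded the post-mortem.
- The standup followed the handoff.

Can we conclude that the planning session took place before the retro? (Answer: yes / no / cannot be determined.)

No chain of stated constraints runs from the planning session to the retro, and none runs from the retro to the planning session either.
So the relative order of the planning session and the retro is not fixed by the given facts.

cannot be determined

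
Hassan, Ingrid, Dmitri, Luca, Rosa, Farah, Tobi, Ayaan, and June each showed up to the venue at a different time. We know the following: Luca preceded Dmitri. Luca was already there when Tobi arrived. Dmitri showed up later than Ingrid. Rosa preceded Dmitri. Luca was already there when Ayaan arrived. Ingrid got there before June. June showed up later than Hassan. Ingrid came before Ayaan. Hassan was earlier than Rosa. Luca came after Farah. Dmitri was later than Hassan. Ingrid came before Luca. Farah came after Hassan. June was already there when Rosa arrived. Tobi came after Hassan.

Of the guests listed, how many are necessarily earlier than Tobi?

4

Directly stated before Tobi: Hassan and Luca.
Farah reaches Tobi via Farah → Luca → Tobi.
Ingrid reaches Tobi via Ingrid → Luca → Tobi.
No chain forces Rosa (or any of the others) ahead of Tobi.
That's Farah, Hassan, Ingrid, and Luca — 4 in all.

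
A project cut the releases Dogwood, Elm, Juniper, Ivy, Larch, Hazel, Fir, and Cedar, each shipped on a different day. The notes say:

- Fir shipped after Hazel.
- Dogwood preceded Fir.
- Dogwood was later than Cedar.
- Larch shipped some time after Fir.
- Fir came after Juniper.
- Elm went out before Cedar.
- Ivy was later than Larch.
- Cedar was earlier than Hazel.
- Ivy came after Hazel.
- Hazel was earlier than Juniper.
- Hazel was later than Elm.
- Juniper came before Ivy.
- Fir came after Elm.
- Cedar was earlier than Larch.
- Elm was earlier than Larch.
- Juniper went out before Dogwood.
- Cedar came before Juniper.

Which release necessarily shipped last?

Every other release has a chain of constraints placing it before Ivy, so Ivy is last.

Ivy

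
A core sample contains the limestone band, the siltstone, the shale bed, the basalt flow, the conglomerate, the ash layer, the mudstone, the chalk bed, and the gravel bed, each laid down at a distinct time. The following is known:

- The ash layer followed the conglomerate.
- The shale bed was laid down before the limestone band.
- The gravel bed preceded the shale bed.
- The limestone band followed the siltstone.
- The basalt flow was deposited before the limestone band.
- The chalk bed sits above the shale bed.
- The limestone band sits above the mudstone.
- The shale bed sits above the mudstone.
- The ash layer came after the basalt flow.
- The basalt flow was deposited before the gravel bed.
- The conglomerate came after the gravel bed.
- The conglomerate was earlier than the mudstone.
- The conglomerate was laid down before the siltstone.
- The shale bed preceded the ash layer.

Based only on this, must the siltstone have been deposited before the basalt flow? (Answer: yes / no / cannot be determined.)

Tracing the constraints gives the basalt flow → the gravel bed → the conglomerate → the siltstone, so the basalt flow must come before the siltstone.
That means the siltstone cannot be before the basalt flow.

no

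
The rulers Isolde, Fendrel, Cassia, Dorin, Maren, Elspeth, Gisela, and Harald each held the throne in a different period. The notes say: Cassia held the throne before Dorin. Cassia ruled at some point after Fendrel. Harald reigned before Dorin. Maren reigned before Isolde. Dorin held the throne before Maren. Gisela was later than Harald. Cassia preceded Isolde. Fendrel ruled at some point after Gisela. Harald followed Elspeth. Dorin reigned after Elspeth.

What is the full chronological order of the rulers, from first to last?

The constraints fix every adjacent pair, so only one ordering works:
Elspeth → Harald → Gisela → Fendrel → Cassia → Dorin → Maren → Isolde.

Elspeth, Harald, Gisela, Fendrel, Cassia, Dorin, Maren, Isolde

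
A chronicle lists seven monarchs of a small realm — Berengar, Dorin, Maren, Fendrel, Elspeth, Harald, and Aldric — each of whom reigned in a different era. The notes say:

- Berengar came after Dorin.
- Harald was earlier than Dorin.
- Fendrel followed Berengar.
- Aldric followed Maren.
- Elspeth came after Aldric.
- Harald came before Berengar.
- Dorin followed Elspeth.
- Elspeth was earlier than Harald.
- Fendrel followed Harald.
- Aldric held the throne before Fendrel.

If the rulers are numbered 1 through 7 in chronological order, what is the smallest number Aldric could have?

Maren must come before Aldric — 1 forced predecessor.
Nothing else is forced ahead of Aldric, so their earliest slot is position 1 + 1 = 2.

2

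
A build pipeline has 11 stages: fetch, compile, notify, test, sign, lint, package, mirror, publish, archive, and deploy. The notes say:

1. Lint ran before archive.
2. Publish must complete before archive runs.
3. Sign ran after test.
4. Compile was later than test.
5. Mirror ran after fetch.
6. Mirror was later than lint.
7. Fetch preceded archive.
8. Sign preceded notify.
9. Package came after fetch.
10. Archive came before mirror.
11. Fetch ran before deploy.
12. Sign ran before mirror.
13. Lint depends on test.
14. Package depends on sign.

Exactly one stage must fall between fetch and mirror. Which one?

Tracing the constraints gives fetch → archive → mirror, so archive sits after fetch and before mirror.
No other stage is forced both after fetch and before mirror.

archive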